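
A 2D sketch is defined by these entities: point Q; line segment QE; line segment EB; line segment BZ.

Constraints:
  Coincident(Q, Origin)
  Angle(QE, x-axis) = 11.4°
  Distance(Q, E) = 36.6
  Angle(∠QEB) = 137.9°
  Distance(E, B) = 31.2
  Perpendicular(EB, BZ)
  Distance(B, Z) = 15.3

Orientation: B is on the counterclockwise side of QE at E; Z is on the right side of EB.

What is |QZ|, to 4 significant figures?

70.66

Q is at the origin; QE runs at 11.4° with length 36.6, so E = 36.6·(cos 11.4°, sin 11.4°) = (35.88, 7.234). ∠QEB = 137.9°, so EB runs at 11.4° + (180° − 137.9°) = 53.50° from the x-axis; with |EB| = 31.2, B = E + 31.2·(cos 53.50°, sin 53.50°) = (54.44, 32.31). EB ⟂ BZ; with |BZ| = 15.3 on the right of EB, Z = B + 15.3·(0.8039, -0.5948) = (66.74, 23.21). Then |QZ| = |Z − Q| = 70.66.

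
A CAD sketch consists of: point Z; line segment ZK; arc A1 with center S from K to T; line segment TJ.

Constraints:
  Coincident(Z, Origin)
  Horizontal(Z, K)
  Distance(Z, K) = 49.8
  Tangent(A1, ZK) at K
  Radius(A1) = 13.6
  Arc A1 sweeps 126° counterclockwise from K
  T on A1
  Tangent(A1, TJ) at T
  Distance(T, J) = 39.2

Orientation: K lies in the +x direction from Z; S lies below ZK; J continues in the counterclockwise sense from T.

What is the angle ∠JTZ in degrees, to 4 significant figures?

155.1°

On A1, K sits at bearing 90° from S; a 126° counterclockwise sweep puts T at bearing 216°, so T = S + 13.6·(cos 216°, sin 216°) = (38.80, -21.59). Since A1 is tangent to TJ there, ST ⟂ TJ, so TJ runs along (−sin 216°, cos 216°); with |TJ| = 39.2, J = (61.84, -53.31). Then cos ∠JTZ = TJ·TZ / (|TJ||TZ|), giving 155.1°.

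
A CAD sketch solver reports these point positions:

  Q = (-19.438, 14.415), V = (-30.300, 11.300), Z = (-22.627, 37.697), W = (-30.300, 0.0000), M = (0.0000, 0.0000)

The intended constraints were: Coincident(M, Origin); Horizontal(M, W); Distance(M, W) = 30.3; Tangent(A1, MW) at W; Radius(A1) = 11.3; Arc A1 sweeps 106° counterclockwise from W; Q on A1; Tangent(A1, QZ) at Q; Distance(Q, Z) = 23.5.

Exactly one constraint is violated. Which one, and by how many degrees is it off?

Tangent(A1, QZ) at Q — off by 8.20°.

M = (0.00, 0.00) ✓; M.y = 0.00, W.y = 0.00 ✓; |MW| = 30.30 ✓; ∠(VW, WM) = 90.00° ✓; |VW| = 11.30 ✓; bearing(V→Q) − bearing(V→W) = 106.0° ✓; |VQ| = 11.30 ✓; ∠(VQ, QZ) = 98.20° ✗; |QZ| = 23.50 ✓.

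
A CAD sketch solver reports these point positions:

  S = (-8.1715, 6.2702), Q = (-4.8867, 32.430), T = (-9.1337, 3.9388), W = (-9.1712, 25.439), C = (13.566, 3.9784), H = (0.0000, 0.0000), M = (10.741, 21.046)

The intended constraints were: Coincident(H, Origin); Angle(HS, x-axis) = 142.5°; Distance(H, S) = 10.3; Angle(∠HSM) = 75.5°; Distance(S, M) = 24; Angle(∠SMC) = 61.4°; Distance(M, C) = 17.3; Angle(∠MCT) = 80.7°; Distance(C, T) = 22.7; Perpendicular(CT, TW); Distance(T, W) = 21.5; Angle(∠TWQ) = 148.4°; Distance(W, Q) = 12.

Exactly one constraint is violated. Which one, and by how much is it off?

Distance(W, Q) = 12 — off by 3.80.

H = (0.00, 0.00) ✓; HS at 142.5° ✓; |HS| = 10.30 ✓; ∠HSM = 75.50° ✓; |SM| = 24.00 ✓; ∠SMC = 61.40° ✓; |MC| = 17.30 ✓; ∠MCT = 80.70° ✓; |CT| = 22.70 ✓; ∠(CT, TW) = 90.00° ✓; |TW| = 21.50 ✓; ∠TWQ = 148.4° ✓; |WQ| = 8.199 ✗.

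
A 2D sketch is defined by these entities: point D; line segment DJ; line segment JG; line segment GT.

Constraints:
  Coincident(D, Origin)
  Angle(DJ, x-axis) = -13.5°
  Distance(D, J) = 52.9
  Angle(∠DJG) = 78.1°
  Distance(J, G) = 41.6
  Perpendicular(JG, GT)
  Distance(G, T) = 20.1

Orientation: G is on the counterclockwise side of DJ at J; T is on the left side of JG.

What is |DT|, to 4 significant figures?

44.10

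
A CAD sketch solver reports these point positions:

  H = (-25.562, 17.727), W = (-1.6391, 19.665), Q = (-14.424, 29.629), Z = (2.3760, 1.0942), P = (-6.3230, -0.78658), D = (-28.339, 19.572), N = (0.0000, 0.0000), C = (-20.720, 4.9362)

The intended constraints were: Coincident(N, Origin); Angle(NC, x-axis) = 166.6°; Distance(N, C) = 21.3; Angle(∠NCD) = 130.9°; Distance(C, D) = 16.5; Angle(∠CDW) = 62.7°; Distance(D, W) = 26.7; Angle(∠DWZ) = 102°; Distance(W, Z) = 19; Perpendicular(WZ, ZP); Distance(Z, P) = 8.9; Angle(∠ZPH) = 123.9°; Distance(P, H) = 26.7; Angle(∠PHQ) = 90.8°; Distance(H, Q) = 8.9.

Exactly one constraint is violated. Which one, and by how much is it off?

Distance(H, Q) = 8.9 — off by 7.40.

N = (0.00, 0.00) ✓; NC at 166.6° ✓; |NC| = 21.30 ✓; ∠NCD = 130.9° ✓; |CD| = 16.50 ✓; ∠CDW = 62.70° ✓; |DW| = 26.70 ✓; ∠DWZ = 102.0° ✓; |WZ| = 19.00 ✓; ∠(WZ, ZP) = 90.00° ✓; |ZP| = 8.900 ✓; ∠ZPH = 123.9° ✓; |PH| = 26.70 ✓; ∠PHQ = 90.80° ✓; |HQ| = 16.30 ✗.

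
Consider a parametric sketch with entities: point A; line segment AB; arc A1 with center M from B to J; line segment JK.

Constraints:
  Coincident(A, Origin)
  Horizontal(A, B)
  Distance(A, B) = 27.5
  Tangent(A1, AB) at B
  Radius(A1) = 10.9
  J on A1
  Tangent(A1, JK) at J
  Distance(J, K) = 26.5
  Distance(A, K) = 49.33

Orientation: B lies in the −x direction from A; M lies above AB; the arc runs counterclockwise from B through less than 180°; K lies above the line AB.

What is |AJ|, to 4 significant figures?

23.74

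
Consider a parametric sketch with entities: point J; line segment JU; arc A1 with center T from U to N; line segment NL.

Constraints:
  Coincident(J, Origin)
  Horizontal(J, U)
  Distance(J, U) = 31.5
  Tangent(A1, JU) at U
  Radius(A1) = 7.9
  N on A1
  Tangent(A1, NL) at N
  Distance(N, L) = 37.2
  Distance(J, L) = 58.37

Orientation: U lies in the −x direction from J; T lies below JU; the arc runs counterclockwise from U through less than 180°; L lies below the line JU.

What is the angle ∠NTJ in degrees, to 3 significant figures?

170°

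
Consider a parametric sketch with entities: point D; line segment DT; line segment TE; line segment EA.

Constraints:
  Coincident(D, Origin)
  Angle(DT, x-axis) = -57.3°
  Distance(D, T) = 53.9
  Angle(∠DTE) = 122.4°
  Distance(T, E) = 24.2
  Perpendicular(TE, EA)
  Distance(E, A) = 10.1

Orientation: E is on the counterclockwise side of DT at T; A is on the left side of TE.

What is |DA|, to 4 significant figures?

63.81

∠DTE = 122.4°, so TE runs at -57.3° + (180° − 122.4°) = 0.3000° from the x-axis; with |TE| = 24.2, E = T + 24.2·(cos 0.3000°, sin 0.3000°) = (53.32, -45.23). TE ⟂ EA; with |EA| = 10.1 on the left of TE, A = E + 10.1·(-0.005236, 1.000) = (53.27, -35.13). Then |DA| = |A − D| = 63.81.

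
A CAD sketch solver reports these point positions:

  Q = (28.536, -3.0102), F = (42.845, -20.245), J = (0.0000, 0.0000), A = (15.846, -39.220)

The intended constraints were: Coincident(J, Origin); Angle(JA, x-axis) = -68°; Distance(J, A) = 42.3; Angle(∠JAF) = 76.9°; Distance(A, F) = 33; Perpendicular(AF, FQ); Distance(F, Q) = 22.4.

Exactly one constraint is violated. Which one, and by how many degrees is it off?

Perpendicular(AF, FQ) — off by 4.60°.

J = (0.00, 0.00) ✓; JA at -68.00° ✓; |JA| = 42.30 ✓; ∠JAF = 76.90° ✓; |AF| = 33.00 ✓; ∠(AF, FQ) = 94.60° ✗; |FQ| = 22.40 ✓.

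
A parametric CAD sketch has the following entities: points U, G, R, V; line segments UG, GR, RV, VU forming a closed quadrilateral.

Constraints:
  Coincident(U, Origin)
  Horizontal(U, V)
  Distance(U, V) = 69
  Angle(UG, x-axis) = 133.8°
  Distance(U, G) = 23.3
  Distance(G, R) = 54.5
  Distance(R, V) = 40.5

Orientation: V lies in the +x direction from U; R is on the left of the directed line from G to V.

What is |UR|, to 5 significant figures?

45.557

U is at the origin; UV is horizontal with |UV| = 69.0 and V in +x, so V = (69.0, 0). UG runs at 133.8° with |UG| = 23.3, so G = (-16.127, 16.817). R is determined by |GR| = 54.5 and |RV| = 40.5 together: it lies at the intersection of circle(G, 54.5) and circle(V, 40.5). With |GV| = 86.772, the foot of the radical line on GV is 51.050 from G and the perpendicular offset is √(54.5² − 51.050²) = 19.083. Taking the left-of-GV solution: R = (37.653, 25.645).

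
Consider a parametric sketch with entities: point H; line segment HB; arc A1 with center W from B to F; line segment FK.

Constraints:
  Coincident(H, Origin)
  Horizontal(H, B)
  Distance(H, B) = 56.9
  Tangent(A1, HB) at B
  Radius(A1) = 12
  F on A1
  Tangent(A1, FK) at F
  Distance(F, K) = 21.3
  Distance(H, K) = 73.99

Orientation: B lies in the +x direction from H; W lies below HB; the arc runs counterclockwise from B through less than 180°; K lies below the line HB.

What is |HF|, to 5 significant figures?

53.400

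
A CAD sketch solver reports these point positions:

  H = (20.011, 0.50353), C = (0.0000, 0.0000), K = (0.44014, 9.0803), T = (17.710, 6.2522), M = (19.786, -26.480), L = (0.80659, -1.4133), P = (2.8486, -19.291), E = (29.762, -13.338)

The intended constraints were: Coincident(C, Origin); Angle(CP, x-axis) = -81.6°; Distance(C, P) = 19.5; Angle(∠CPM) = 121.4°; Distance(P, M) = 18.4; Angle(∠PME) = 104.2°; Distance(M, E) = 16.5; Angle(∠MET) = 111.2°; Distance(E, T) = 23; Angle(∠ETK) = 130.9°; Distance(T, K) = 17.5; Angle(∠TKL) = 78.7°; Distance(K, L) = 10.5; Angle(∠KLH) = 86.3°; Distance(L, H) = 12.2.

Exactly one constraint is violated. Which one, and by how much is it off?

Distance(L, H) = 12.2 — off by 7.10.

C = (0.00, 0.00) ✓; CP at -81.60° ✓; |CP| = 19.50 ✓; ∠CPM = 121.4° ✓; |PM| = 18.40 ✓; ∠PME = 104.2° ✓; |ME| = 16.50 ✓; ∠MET = 111.2° ✓; |ET| = 23.00 ✓; ∠ETK = 130.9° ✓; |TK| = 17.50 ✓; ∠TKL = 78.70° ✓; |KL| = 10.50 ✓; ∠KLH = 86.30° ✓; |LH| = 19.30 ✗.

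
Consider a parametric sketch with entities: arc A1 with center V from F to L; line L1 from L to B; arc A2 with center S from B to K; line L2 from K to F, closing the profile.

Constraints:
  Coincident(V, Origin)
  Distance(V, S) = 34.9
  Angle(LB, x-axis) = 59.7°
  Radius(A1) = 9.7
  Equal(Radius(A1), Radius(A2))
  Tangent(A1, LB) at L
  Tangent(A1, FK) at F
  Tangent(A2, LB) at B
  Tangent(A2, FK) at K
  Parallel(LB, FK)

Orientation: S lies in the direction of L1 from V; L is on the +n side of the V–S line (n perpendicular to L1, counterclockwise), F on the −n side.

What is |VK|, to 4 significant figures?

36.22

Tangency of A1 to both parallel lines with radius 9.7 puts L and F at V ± 9.7·n: L = (-8.375, 4.894), F = (8.375, -4.894). Equal radii place B and K the same way about S: B = S + 9.7·n = (9.233, 35.03), K = S − 9.7·n = (25.98, 25.24). Then |VK| = |K − V| = 36.22.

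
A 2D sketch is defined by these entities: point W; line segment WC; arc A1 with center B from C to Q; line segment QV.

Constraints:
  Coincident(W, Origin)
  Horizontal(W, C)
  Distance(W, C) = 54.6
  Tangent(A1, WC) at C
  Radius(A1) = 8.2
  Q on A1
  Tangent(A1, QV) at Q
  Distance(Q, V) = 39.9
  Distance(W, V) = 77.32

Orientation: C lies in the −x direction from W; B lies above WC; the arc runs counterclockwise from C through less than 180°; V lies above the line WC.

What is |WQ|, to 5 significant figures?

48.128

Checks: |BQ| = 8.200 ✓; ∠(BQ, QV) = 90.00° ✓; |QV| = 39.90 ✓; |WV| = 77.32 ✓.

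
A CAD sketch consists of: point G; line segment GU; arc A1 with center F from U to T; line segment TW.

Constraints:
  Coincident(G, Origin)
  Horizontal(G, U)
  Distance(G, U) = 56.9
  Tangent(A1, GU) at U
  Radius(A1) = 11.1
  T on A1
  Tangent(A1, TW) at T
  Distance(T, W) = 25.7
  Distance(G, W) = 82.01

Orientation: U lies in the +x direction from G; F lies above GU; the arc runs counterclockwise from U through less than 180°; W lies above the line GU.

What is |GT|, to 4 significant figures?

67.87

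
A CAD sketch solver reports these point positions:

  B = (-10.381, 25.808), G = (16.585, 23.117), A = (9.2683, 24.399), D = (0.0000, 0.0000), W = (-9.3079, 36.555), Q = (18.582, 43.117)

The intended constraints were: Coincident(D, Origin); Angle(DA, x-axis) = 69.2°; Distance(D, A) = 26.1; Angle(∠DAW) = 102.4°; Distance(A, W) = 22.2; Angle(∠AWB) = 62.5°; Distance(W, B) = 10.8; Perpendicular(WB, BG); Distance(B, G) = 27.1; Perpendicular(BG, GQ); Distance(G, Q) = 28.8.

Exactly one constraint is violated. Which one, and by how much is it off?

Distance(G, Q) = 28.8 — off by 8.70.

D = (0.00, 0.00) ✓; DA at 69.20° ✓; |DA| = 26.10 ✓; ∠DAW = 102.4° ✓; |AW| = 22.20 ✓; ∠AWB = 62.50° ✓; |WB| = 10.80 ✓; ∠(WB, BG) = 90.00° ✓; |BG| = 27.10 ✓; ∠(BG, GQ) = 90.00° ✓; |GQ| = 20.10 ✗.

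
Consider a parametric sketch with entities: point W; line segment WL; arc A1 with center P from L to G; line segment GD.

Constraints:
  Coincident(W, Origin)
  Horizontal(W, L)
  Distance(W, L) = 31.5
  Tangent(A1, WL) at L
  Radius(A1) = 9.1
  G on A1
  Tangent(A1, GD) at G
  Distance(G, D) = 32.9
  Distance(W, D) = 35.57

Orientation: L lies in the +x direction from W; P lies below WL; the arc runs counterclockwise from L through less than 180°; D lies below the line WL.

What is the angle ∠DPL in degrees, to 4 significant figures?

138.1°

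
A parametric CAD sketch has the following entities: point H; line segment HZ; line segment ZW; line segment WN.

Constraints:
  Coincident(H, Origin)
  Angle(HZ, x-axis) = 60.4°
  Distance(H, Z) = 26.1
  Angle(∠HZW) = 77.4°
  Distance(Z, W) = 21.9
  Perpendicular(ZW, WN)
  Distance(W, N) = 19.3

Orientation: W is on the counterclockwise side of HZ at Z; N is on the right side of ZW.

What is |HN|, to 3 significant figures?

47.6

∠HZW = 77.4°, so ZW runs at 60.4° + (180° − 77.4°) = 163° from the x-axis; with |ZW| = 21.9, W = Z + 21.9·(cos 163°, sin 163°) = (-8.05, 29.1). The perpendicularity gives WN at right angles to ZW; with |WN| = 19.3 on the right of ZW, N = W + 19.3·(0.292, 0.956) = (-2.41, 47.6). Then |HN| = |N − H| = 47.6.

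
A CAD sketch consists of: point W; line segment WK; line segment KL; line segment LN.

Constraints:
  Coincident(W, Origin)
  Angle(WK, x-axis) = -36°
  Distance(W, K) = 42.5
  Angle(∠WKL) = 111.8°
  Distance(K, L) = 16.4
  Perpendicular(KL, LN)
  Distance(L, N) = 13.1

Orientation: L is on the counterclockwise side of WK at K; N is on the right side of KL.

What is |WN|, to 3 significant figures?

61.6

W is at the origin; WK runs at -36.0° with length 42.5, so K = 42.5·(cos -36.0°, sin -36.0°) = (34.4, -25.0). ∠WKL = 111.8°, so KL runs at -36.0° + (180° − 111.8°) = 32.2° from the x-axis; with |KL| = 16.4, L = K + 16.4·(cos 32.2°, sin 32.2°) = (48.3, -16.2). The perpendicularity gives LN at right angles to KL; with |LN| = 13.1 on the right of KL, N = L + 13.1·(0.533, -0.846) = (55.2, -27.3). Then |WN| = |N − W| = 61.6.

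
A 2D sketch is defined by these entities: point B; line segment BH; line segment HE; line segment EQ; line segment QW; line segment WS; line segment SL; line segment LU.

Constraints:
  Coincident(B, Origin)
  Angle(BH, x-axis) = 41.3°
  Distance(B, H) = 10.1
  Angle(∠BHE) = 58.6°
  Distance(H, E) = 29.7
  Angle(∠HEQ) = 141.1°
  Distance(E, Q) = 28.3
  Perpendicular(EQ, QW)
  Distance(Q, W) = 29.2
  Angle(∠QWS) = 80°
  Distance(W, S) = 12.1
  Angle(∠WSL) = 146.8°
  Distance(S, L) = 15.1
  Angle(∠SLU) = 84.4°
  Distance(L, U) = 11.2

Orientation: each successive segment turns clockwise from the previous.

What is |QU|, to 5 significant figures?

17.269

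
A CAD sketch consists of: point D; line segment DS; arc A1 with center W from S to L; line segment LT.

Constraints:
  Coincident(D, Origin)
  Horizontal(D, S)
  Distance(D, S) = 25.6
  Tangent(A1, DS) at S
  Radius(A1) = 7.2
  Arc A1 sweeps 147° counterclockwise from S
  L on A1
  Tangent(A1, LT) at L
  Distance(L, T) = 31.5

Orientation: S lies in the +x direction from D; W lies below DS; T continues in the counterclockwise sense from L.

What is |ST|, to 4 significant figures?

37.81

On A1, S sits at bearing 90° from W; a 147° counterclockwise sweep puts L at bearing 237°, so L = W + 7.2·(cos 237°, sin 237°) = (21.68, -13.24). The tangent condition forces WL to be normal to LT, so LT runs along (−sin 237°, cos 237°); with |LT| = 31.5, T = (48.10, -30.39). Then |ST| = |T − S| = 37.81.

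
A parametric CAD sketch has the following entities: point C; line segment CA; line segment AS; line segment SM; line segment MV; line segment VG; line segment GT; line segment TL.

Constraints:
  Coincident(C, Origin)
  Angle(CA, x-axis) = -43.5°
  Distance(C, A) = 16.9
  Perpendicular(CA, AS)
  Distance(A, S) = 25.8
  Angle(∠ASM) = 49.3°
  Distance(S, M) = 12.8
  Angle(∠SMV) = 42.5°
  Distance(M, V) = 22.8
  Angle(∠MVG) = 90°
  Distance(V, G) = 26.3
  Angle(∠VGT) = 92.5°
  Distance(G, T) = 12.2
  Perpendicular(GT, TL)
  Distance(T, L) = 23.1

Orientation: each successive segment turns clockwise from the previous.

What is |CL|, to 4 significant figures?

26.89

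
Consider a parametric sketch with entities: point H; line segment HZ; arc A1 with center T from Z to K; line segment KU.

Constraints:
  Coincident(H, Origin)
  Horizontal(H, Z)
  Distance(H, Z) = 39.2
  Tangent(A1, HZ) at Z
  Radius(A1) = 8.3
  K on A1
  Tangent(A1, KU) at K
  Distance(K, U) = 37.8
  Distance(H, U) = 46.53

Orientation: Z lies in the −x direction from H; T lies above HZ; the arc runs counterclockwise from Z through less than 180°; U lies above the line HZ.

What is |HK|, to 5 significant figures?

31.813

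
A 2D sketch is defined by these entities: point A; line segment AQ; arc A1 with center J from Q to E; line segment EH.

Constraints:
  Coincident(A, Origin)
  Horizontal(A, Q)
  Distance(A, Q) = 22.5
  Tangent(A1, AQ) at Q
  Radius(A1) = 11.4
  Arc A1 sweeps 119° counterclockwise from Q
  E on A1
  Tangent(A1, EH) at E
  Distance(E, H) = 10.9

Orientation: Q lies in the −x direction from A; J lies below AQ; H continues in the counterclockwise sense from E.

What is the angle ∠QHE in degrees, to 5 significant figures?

39.043°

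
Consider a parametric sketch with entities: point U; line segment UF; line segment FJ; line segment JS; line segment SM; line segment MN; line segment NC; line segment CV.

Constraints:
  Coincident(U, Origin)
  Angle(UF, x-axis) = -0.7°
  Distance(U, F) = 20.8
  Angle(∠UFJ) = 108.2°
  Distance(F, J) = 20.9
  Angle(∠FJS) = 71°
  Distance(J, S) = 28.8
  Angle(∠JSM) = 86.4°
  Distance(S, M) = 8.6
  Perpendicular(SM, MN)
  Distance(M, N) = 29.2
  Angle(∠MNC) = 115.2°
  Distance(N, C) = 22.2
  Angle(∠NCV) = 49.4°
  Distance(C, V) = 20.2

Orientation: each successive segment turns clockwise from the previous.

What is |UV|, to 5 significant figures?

32.027

∠MNC = 115.2° gives NC at -69.900° from the x-axis; with |NC| = 22.2, C = (35.771, -34.311). ∠NCV = 49.4° gives CV at 159.50° from the x-axis; with |CV| = 20.2, V = (16.850, -27.236). Then |UV| = |V − U| = 32.027.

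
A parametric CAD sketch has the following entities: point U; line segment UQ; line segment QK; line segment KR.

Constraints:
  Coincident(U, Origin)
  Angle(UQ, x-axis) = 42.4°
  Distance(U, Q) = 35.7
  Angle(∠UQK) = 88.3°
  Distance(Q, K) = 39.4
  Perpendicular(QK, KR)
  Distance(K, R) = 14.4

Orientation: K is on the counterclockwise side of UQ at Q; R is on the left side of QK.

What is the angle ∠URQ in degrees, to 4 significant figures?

49.11°

U is at the origin; UQ runs at 42.4° with length 35.7, so Q = 35.7·(cos 42.4°, sin 42.4°) = (26.36, 24.07). ∠UQK = 88.3°, so QK runs at 42.4° + (180° − 88.3°) = 134.1° from the x-axis; with |QK| = 39.4, K = Q + 39.4·(cos 134.1°, sin 134.1°) = (-1.056, 52.37). QK is perpendicular to KR; with |KR| = 14.4 on the left of QK, R = K + 14.4·(-0.7181, -0.6959) = (-11.40, 42.35). Then cos ∠URQ = RU·RQ / (|RU||RQ|), giving 49.11°.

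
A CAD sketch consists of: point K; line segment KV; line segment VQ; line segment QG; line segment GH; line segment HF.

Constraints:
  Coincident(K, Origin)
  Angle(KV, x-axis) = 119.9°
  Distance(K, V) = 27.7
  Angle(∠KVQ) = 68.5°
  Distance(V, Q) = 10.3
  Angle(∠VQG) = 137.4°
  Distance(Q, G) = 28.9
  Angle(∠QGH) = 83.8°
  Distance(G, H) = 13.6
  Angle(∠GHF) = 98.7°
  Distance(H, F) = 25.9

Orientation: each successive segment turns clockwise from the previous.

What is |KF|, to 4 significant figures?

16.39

K is at the origin; KV runs at 119.9° with length 27.7, so V = (-13.81, 24.01). ∠KVQ = 68.5° gives VQ at 8.400° from the x-axis; with |VQ| = 10.3, Q = (-3.619, 25.52). ∠VQG = 137.4° gives QG at -34.20° from the x-axis; with |QG| = 28.9, G = (20.28, 9.273). ∠QGH = 83.8° gives GH at -130.4° from the x-axis; with |GH| = 13.6, H = (11.47, -1.083). ∠GHF = 98.7° gives HF at 148.3° from the x-axis; with |HF| = 25.9, F = (-10.57, 12.53). Then |KF| = |F − K| = 16.39.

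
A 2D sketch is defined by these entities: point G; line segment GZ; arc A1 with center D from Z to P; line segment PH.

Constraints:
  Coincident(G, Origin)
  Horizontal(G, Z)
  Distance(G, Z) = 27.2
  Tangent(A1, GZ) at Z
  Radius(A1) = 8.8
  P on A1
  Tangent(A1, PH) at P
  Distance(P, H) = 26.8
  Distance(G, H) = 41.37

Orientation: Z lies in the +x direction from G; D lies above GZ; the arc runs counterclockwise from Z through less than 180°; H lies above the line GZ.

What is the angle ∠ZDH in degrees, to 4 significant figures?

165.6°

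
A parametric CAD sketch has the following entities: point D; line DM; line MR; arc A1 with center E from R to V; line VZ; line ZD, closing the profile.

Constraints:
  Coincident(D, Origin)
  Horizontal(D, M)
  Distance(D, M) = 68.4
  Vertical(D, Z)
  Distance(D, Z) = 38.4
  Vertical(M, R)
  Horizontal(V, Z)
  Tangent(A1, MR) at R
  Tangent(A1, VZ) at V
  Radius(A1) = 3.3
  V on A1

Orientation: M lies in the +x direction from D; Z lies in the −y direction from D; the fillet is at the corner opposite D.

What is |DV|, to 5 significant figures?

75.582

D is at the origin; DM is horizontal with |DM| = 68.4 and M on the +x side, so M = (68.400, 0.0000). DZ is vertical with |DZ| = 38.4 and Z on the −y side, so Z = (0.0000, -38.400). The virtual corner opposite D is at (68.400, -38.400). The tangent condition forces ER to be normal to MR and tangency of A1 to VZ means the radius EV is perpendicular to VZ, with radius 3.3, so the center E sits 3.3 in from both sides at E = (65.100, -35.100). That places the tangent points at R = (68.400, -35.100) on MR and V = (65.100, -38.400) on VZ. Then |DV| = |V − D| = 75.582.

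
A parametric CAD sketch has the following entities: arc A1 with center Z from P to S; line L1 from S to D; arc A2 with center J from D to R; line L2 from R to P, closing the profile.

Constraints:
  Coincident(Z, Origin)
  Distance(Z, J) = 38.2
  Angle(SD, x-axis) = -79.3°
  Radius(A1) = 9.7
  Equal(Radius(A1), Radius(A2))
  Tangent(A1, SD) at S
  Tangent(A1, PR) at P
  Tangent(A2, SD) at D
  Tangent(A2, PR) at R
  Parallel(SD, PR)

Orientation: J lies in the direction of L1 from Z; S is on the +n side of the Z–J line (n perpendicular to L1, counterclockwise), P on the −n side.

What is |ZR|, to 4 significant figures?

39.41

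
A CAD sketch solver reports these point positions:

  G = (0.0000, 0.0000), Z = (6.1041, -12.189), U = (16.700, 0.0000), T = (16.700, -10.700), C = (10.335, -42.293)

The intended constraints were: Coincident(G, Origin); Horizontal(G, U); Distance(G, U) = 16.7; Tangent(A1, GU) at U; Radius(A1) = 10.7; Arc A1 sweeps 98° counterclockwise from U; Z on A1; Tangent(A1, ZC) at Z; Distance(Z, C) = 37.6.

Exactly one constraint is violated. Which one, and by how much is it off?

Distance(Z, C) = 37.6 — off by 7.20.

G = (0.00, 0.00) ✓; G.y = 0.00, U.y = 0.00 ✓; |GU| = 16.70 ✓; ∠(TU, UG) = 90.00° ✓; |TU| = 10.70 ✓; bearing(T→Z) − bearing(T→U) = 98.00° ✓; |TZ| = 10.70 ✓; ∠(TZ, ZC) = 90.00° ✓; |ZC| = 30.40 ✗.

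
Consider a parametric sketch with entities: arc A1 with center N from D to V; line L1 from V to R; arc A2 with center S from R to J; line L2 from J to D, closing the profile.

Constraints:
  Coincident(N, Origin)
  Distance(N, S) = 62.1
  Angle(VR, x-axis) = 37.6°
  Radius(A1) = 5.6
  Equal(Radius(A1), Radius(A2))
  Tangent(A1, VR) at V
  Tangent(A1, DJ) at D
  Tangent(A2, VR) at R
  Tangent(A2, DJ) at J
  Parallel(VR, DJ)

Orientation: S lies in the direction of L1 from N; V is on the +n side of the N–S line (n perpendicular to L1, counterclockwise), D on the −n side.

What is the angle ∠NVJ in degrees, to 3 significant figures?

79.8°

Tangency of A1 to both parallel lines with radius 5.6 puts V and D at N ± 5.6·n: V = (-3.42, 4.44), D = (3.42, -4.44). Equal radii place R and J the same way about S: R = S + 5.6·n = (45.8, 42.3), J = S − 5.6·n = (52.6, 33.5). Then cos ∠NVJ = VN·VJ / (|VN||VJ|), giving 79.8°.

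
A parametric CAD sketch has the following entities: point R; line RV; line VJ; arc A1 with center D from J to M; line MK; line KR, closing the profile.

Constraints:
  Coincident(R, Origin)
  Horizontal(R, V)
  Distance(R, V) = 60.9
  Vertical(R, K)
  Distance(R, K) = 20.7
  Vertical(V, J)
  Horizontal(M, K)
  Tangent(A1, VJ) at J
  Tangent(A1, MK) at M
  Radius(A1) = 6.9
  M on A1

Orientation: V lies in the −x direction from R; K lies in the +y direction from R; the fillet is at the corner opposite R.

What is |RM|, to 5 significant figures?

57.832

R is at the origin; R and V share the same y with |RV| = 60.9 and V on the −x side, so V = (-60.900, 0.0000). R and K share the same x with |RK| = 20.7 and K on the +y side, so K = (0.0000, 20.700). The virtual corner opposite R is at (-60.900, 20.700). Tangency of A1 to VJ means the radius DJ is perpendicular to VJ and tangency of A1 to MK means the radius DM is perpendicular to MK, with radius 6.9, so the center D sits 6.9 in from both sides at D = (-54.000, 13.800). That places the tangent points at J = (-60.900, 13.800) on VJ and M = (-54.000, 20.700) on MK. Then |RM| = |M − R| = 57.832.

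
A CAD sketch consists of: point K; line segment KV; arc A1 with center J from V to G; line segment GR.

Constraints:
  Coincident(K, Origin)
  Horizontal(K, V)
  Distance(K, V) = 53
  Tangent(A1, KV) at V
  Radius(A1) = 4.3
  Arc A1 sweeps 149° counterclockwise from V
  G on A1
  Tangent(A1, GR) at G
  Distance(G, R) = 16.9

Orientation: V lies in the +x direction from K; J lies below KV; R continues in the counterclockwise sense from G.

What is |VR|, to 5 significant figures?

20.716

K is at the origin; KV is horizontal with |KV| = 53.0 and V on the +x side, so V = (53.000, 0.0000). The tangent condition forces JV to be normal to KV, so J = V + (0, -4.3) = (53.000, -4.3000). On A1, V sits at bearing 90° from J; a 149° counterclockwise sweep puts G at bearing 239°, so G = J + 4.3·(cos 239°, sin 239°) = (50.785, -7.9858). Since A1 is tangent to GR there, JG ⟂ GR, so GR runs along (−sin 239°, cos 239°); with |GR| = 16.9, R = (65.271, -16.690). Then |VR| = |R − V| = 20.716.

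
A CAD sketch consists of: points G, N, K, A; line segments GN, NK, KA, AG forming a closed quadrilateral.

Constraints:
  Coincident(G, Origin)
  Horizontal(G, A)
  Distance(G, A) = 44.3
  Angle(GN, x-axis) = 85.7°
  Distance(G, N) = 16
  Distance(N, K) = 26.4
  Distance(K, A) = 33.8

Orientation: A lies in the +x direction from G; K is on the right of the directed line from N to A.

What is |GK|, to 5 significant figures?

14.238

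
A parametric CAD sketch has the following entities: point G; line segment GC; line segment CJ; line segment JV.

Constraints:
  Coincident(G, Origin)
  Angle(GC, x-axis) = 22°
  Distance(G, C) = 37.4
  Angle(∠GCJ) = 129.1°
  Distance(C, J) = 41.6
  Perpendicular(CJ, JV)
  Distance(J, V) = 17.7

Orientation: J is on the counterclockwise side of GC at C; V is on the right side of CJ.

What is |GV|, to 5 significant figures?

80.203

∠GCJ = 129.1°, so CJ runs at 22.0° + (180° − 129.1°) = 72.900° from the x-axis; with |CJ| = 41.6, J = C + 41.6·(cos 72.900°, sin 72.900°) = (46.909, 53.771). CJ is perpendicular to JV; with |JV| = 17.7 on the right of CJ, V = J + 17.7·(0.95579, -0.29404) = (63.826, 48.567). Then |GV| = |V − G| = 80.203.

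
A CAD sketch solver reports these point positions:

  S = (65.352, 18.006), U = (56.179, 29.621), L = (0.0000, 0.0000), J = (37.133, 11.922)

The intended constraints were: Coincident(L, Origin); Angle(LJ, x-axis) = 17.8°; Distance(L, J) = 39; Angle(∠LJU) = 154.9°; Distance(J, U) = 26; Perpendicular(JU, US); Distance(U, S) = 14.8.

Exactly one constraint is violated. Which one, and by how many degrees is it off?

Perpendicular(JU, US) — off by 4.60°.

L = (0.00, 0.00) ✓; LJ at 17.80° ✓; |LJ| = 39.00 ✓; ∠LJU = 154.9° ✓; |JU| = 26.00 ✓; ∠(JU, US) = 94.60° ✗; |US| = 14.80 ✓.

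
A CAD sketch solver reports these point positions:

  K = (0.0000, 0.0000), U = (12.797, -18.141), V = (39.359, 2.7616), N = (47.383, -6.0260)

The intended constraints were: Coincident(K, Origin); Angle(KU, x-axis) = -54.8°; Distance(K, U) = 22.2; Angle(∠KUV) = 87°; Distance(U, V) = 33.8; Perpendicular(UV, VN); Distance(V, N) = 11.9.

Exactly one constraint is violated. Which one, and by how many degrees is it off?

Perpendicular(UV, VN) — off by 4.20°.

K = (0.00, 0.00) ✓; KU at -54.80° ✓; |KU| = 22.20 ✓; ∠KUV = 87.00° ✓; |UV| = 33.80 ✓; ∠(UV, VN) = 85.80° ✗; |VN| = 11.90 ✓.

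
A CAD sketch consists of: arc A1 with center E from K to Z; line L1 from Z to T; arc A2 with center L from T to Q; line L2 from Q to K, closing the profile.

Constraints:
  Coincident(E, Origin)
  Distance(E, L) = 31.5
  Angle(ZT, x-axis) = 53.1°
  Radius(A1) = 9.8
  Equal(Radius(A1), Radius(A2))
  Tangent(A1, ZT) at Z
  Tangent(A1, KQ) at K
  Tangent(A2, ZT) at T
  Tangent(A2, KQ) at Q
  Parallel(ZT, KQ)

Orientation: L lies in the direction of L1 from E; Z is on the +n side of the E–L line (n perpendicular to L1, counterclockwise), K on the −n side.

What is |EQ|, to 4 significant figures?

32.99

The slot axis is L1's direction at 53.1°, so u = (cos 53.1°, sin 53.1°) = (0.6004, 0.7997) and n = (−sin 53.1°, cos 53.1°) = (-0.7997, 0.6004). E is at the origin and L lies 31.5 along u from E, so L = 31.5·u = (18.91, 25.19). Tangency of A1 to both parallel lines with radius 9.8 puts Z and K at E ± 9.8·n: Z = (-7.837, 5.884), K = (7.837, -5.884). Equal radii place T and Q the same way about L: T = L + 9.8·n = (11.08, 31.07), Q = L − 9.8·n = (26.75, 19.31). Then |EQ| = |Q − E| = 32.99.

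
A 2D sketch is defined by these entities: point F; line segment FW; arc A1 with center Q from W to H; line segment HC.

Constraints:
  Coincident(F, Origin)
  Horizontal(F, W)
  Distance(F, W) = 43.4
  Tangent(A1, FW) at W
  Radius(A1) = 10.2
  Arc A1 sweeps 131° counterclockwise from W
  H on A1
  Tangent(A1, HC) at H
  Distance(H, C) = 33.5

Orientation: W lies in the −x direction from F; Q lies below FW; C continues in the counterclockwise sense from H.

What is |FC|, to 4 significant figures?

51.25

F is at the origin; F and W share the same y with |FW| = 43.4 and W on the −x side, so W = (-43.40, 0.000). The tangent condition forces QW to be normal to FW, so Q = W + (0, -10.2) = (-43.40, -10.20). On A1, W sits at bearing 90° from Q; a 131° counterclockwise sweep puts H at bearing 221°, so H = Q + 10.2·(cos 221°, sin 221°) = (-51.10, -16.89). A1 meets HC tangentially, so QH is at right angles to HC, so HC runs along (−sin 221°, cos 221°); with |HC| = 33.5, C = (-29.12, -42.17). Then |FC| = |C − F| = 51.25.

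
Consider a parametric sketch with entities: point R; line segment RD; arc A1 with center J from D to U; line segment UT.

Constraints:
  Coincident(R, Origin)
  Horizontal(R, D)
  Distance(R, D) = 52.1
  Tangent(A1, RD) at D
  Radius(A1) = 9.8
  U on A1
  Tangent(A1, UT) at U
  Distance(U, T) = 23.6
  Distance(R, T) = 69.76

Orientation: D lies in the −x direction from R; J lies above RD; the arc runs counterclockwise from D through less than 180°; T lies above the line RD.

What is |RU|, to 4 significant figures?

47.87

Checks: ∠(JD, DR) = 90.00° ✓; |JU| = 9.800 ✓; ∠(JU, UT) = 90.00° ✓; |UT| = 23.60 ✓; |RT| = 69.76 ✓.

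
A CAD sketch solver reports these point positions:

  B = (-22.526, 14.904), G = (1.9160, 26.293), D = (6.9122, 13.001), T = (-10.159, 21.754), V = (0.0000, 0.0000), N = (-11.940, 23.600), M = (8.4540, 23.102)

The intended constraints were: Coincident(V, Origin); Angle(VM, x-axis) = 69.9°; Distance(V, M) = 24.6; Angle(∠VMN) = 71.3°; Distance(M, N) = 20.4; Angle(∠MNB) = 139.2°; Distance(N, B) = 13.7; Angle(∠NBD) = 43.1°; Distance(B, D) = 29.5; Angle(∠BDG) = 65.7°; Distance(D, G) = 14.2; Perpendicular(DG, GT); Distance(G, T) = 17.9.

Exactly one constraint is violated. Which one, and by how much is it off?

Distance(G, T) = 17.9 — off by 5.00.

V = (0.00, 0.00) ✓; VM at 69.90° ✓; |VM| = 24.60 ✓; ∠VMN = 71.30° ✓; |MN| = 20.40 ✓; ∠MNB = 139.2° ✓; |NB| = 13.70 ✓; ∠NBD = 43.10° ✓; |BD| = 29.50 ✓; ∠BDG = 65.70° ✓; |DG| = 14.20 ✓; ∠(DG, GT) = 90.00° ✓; |GT| = 12.90 ✗.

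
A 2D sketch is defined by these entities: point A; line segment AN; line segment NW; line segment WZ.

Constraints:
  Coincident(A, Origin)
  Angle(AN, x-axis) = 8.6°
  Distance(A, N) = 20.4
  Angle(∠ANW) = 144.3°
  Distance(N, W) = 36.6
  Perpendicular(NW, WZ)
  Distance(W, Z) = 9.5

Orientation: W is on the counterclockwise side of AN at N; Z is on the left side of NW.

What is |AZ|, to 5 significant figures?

53.221

A is at the origin; AN runs at 8.6° with length 20.4, so N = 20.4·(cos 8.6°, sin 8.6°) = (20.171, 3.0505). ∠ANW = 144.3°, so NW runs at 8.6° + (180° − 144.3°) = 44.300° from the x-axis; with |NW| = 36.6, W = N + 36.6·(cos 44.300°, sin 44.300°) = (46.365, 28.613). The perpendicularity gives WZ at right angles to NW; with |WZ| = 9.5 on the left of NW, Z = W + 9.5·(-0.69842, 0.71569) = (39.730, 35.412). Then |AZ| = |Z − A| = 53.221.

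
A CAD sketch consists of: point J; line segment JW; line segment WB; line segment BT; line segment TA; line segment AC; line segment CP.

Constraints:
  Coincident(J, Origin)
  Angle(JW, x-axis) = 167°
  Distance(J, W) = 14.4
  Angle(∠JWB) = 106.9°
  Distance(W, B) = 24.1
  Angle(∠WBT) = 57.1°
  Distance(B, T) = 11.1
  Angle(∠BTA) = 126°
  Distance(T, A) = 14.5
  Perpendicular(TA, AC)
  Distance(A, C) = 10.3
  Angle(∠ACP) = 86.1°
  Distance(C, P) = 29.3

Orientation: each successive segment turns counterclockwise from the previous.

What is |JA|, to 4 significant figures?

8.602

J is at the origin; JW runs at 167.0° with length 14.4, so W = (-14.03, 3.239). ∠JWB = 106.9° gives WB at -119.9° from the x-axis; with |WB| = 24.1, B = (-26.04, -17.65). ∠WBT = 57.1° gives BT at 3.000° from the x-axis; with |BT| = 11.1, T = (-14.96, -17.07). ∠BTA = 126.0° gives TA at 57.00° from the x-axis; with |TA| = 14.5, A = (-7.062, -4.911). Then |JA| = |A − J| = 8.602.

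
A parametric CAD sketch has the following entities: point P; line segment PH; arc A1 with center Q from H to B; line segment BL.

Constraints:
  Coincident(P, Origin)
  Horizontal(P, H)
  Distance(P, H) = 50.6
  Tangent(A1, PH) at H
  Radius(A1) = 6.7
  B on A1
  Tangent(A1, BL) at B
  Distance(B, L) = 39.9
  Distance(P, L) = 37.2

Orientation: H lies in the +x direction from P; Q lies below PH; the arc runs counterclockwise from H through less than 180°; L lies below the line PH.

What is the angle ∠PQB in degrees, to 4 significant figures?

34.26°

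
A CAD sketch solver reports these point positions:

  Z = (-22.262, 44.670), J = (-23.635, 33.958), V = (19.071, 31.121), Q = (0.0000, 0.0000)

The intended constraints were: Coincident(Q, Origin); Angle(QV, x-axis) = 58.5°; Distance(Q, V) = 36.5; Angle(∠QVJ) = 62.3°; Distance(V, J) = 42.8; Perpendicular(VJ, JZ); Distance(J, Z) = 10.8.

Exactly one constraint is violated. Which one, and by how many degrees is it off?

Perpendicular(VJ, JZ) — off by 3.50°.

Q = (0.00, 0.00) ✓; QV at 58.50° ✓; |QV| = 36.50 ✓; ∠QVJ = 62.30° ✓; |VJ| = 42.80 ✓; ∠(VJ, JZ) = 93.50° ✗; |JZ| = 10.80 ✓.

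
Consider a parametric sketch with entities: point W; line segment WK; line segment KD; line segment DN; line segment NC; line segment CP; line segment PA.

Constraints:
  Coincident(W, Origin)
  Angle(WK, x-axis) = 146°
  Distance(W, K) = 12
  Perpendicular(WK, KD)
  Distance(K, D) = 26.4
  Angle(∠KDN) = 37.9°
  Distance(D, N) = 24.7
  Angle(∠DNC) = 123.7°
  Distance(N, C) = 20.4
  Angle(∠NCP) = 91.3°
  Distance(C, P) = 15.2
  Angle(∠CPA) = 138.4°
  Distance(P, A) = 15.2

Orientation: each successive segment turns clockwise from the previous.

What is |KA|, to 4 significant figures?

14.58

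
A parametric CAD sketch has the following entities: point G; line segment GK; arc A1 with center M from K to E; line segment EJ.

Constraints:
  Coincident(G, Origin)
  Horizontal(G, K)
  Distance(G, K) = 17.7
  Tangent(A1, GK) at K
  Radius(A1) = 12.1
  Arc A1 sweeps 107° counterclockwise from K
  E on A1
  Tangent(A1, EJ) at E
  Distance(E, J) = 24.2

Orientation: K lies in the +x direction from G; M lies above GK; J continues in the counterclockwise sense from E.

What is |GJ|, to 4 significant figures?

44.68

G is at the origin; G and K share the same y with |GK| = 17.7 and K on the +x side, so K = (17.70, 0.000). A1 meets GK tangentially, so MK is at right angles to GK, so M = K + (0, 12.1) = (17.70, 12.10). On A1, K sits at bearing -90° from M; a 107° counterclockwise sweep puts E at bearing 17°, so E = M + 12.1·(cos 17°, sin 17°) = (29.27, 15.64). Since A1 is tangent to EJ there, ME ⟂ EJ, so EJ runs along (−sin 17°, cos 17°); with |EJ| = 24.2, J = (22.20, 38.78). Then |GJ| = |J − G| = 44.68.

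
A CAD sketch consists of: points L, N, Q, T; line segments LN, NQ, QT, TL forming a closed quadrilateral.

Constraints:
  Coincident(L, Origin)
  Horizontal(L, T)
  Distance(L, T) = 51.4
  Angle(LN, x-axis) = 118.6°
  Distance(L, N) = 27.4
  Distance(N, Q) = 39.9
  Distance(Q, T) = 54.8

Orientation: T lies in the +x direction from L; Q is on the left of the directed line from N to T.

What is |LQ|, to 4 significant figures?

49.82

L is at the origin; L and T share the same y with |LT| = 51.4 and T in +x, so T = (51.4, 0). LN runs at 118.6° with |LN| = 27.4, so N = (-13.12, 24.06). Q is determined by |NQ| = 39.9 and |QT| = 54.8 together: it lies at the intersection of circle(N, 39.9) and circle(T, 54.8). With |NT| = 68.86, the foot of the radical line on NT is 24.18 from N and the perpendicular offset is √(39.9² − 24.18²) = 31.74. Taking the left-of-NT solution: Q = (20.63, 45.35).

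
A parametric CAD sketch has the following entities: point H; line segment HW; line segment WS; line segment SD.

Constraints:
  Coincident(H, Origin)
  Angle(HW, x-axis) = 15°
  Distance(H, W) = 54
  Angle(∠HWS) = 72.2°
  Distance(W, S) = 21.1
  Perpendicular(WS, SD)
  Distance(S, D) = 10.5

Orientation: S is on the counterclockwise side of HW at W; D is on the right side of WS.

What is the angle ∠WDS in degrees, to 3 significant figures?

63.5°

H is at the origin; HW runs at 15.0° with length 54.0, so W = 54.0·(cos 15.0°, sin 15.0°) = (52.2, 14.0). ∠HWS = 72.2°, so WS runs at 15.0° + (180° − 72.2°) = 123° from the x-axis; with |WS| = 21.1, S = W + 21.1·(cos 123°, sin 123°) = (40.7, 31.7). WS ⟂ SD; with |SD| = 10.5 on the right of WS, D = S + 10.5·(0.841, 0.542) = (49.6, 37.4). Then cos ∠WDS = DW·DS / (|DW||DS|), giving 63.5°.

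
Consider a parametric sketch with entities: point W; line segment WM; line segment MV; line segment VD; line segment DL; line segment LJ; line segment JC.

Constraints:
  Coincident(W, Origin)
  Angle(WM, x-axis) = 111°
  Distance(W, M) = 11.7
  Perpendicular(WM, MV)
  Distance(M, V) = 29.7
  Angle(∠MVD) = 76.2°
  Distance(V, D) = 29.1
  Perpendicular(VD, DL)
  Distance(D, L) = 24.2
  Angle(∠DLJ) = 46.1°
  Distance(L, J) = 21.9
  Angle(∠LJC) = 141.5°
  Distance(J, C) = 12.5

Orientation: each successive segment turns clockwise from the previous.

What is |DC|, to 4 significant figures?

17.76

W is at the origin; WM runs at 111.0° with length 11.7, so M = (-4.193, 10.92). WM ⟂ MV, so MV runs at 21.00°; with |MV| = 29.7, V = (23.53, 21.57). ∠MVD = 76.2° gives VD at -82.80° from the x-axis; with |VD| = 29.1, D = (27.18, -7.304). VD is perpendicular to DL, so DL runs at -172.8°; with |DL| = 24.2, L = (3.172, -10.34). ∠DLJ = 46.1° gives LJ at 53.30° from the x-axis; with |LJ| = 21.9, J = (16.26, 7.222). ∠LJC = 141.5° gives JC at 14.80° from the x-axis; with |JC| = 12.5, C = (28.35, 10.41). Then |DC| = |C − D| = 17.76.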